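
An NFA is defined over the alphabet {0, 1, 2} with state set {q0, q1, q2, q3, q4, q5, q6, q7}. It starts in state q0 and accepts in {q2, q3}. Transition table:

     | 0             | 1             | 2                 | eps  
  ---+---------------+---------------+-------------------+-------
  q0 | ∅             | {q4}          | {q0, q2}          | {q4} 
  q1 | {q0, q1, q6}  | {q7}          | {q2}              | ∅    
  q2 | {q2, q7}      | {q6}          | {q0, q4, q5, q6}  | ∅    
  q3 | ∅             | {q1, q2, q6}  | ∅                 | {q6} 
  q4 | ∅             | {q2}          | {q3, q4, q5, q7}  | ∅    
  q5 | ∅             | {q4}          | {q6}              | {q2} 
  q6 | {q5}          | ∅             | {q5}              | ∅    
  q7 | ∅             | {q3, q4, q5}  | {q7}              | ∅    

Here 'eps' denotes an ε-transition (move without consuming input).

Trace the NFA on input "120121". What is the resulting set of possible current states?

Start: ε-closure({q0}) = {q0, q4}.
Read '1': q0→{q4}, q4→{q2}; now {q2, q4}.
Read '2': q2→{q0, q4, q5, q6}, q4→{q3, q4, q5, q7}; union {q0, q3, q4, q5, q6, q7}; ε-closure = {q0, q2, q3, q4, q5, q6, q7}.
Read '0': q0→∅, q2→{q2, q7}, q3→∅, q4→∅, q5→∅, q6→{q5}, q7→∅; now {q2, q5, q7}.
Read '1': q2→{q6}, q5→{q4}, q7→{q3, q4, q5}; union {q3, q4, q5, q6}; ε-closure = {q2, q3, q4, q5, q6}.
Read '2': q2→{q0, q4, q5, q6}, q3→∅, q4→{q3, q4, q5, q7}, q5→{q6}, q6→{q5}; union {q0, q3, q4, q5, q6, q7}; ε-closure = {q0, q2, q3, q4, q5, q6, q7}.
Read '1': q0→{q4}, q2→{q6}, q3→{q1, q2, q6}, q4→{q2}, q5→{q4}, q6→∅, q7→{q3, q4, q5}; now {q1, q2, q3, q4, q5, q6}.

{q1, q2, q3, q4, q5, q6}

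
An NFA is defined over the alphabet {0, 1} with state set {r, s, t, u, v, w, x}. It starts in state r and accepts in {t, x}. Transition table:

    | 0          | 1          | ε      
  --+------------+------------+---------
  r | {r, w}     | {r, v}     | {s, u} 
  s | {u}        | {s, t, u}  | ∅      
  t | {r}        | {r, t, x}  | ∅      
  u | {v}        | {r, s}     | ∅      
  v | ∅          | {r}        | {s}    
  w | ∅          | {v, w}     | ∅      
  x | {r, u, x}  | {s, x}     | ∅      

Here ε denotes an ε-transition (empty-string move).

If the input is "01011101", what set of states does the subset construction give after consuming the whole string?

Start: ε-closure({r}) = {r, s, u}.
Read '0': r→{r, w}, s→{u}, u→{v}; union {r, u, v, w}; ε-closure = {r, s, u, v, w}.
Read '1': r→{r, v}, s→{s, t, u}, u→{r, s}, v→{r}, w→{v, w}; now {r, s, t, u, v, w}.
Read '0': r→{r, w}, s→{u}, t→{r}, u→{v}, v→∅, w→∅; union {r, u, v, w}; ε-closure = {r, s, u, v, w}.
Read '1': r→{r, v}, s→{s, t, u}, u→{r, s}, v→{r}, w→{v, w}; now {r, s, t, u, v, w}.
Read '1': r→{r, v}, s→{s, t, u}, t→{r, t, x}, u→{r, s}, v→{r}, w→{v, w}; now {r, s, t, u, v, w, x}.
Read '1': r→{r, v}, s→{s, t, u}, t→{r, t, x}, u→{r, s}, v→{r}, w→{v, w}, x→{s, x}; now {r, s, t, u, v, w, x}.
Read '0': r→{r, w}, s→{u}, t→{r}, u→{v}, v→∅, w→∅, x→{r, u, x}; union {r, u, v, w, x}; ε-closure = {r, s, u, v, w, x}.
Read '1': r→{r, v}, s→{s, t, u}, u→{r, s}, v→{r}, w→{v, w}, x→{s, x}; now {r, s, t, u, v, w, x}.

{r, s, t, u, v, w, x}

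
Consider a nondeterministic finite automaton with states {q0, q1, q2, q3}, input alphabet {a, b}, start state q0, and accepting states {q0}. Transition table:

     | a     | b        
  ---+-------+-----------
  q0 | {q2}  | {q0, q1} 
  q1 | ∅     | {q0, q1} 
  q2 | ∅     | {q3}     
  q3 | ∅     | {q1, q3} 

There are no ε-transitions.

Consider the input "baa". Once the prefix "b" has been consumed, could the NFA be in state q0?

Yes

Start in {q0}.
Read 'b': q0→{q0, q1}; now {q0, q1}.
State q0 is in {q0, q1}.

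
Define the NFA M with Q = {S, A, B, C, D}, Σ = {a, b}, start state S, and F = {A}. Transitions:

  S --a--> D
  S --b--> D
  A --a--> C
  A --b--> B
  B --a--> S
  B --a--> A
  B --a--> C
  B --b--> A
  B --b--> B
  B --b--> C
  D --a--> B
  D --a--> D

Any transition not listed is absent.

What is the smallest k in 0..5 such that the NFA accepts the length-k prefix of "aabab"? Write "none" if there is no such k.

3

Start in {S}.
Read 'a': S→{D}; now {D}.
Read 'a': D→{B, D}; now {B, D}.
Read 'b': B→{A, B, C}, D→∅; now {A, B, C}.
None of the earlier sets intersect F, but {A, B, C} does.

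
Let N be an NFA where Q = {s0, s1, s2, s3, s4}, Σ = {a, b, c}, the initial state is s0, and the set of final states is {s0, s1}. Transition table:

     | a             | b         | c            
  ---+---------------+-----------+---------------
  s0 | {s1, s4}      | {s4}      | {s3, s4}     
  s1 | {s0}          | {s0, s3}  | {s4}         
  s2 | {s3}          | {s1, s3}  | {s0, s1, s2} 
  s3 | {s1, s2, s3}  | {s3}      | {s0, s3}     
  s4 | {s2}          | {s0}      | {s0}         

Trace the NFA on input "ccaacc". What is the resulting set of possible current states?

Start in {s0}.
Read 'c': {s0} → {s3, s4}.
Read 'c': {s3, s4} → {s0, s3}.
Read 'a': {s0, s3} → {s1, s2, s3, s4}.
Read 'a': {s1, s2, s3, s4} → {s0, s1, s2, s3}.
Read 'c': {s0, s1, s2, s3} → {s0, s1, s2, s3, s4}.
Read 'c': {s0, s1, s2, s3, s4} → {s0, s1, s2, s3, s4}.

{s0, s1, s2, s3, s4}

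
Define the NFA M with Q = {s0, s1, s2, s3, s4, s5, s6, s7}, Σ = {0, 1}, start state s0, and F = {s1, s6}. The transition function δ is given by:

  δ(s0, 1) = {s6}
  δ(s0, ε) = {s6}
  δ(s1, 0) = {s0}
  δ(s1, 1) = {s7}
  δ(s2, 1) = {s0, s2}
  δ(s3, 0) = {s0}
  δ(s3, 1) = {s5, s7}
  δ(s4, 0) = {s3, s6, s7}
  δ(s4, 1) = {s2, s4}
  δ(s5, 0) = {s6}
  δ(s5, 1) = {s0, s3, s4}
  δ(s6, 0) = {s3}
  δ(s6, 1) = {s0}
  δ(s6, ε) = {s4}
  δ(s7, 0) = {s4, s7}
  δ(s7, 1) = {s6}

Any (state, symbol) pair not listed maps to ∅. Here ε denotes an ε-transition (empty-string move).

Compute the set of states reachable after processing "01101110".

{s3, s4, s6, s7}

Start: ε-closure({s0}) = {s0, s4, s6}.
Read '0': {s0, s4, s6} → {s3, s4, s6, s7}.
Read '1': {s3, s4, s6, s7} → {s0, s2, s4, s5, s6, s7}.
Read '1': {s0, s2, s4, s5, s6, s7} → {s0, s2, s3, s4, s6}.
Read '0': {s0, s2, s3, s4, s6} → {s0, s3, s4, s6, s7}.
Read '1': {s0, s3, s4, s6, s7} → {s0, s2, s4, s5, s6, s7}.
Read '1': {s0, s2, s4, s5, s6, s7} → {s0, s2, s3, s4, s6}.
Read '1': {s0, s2, s3, s4, s6} → {s0, s2, s4, s5, s6, s7}.
Read '0': {s0, s2, s4, s5, s6, s7} → {s3, s4, s6, s7}.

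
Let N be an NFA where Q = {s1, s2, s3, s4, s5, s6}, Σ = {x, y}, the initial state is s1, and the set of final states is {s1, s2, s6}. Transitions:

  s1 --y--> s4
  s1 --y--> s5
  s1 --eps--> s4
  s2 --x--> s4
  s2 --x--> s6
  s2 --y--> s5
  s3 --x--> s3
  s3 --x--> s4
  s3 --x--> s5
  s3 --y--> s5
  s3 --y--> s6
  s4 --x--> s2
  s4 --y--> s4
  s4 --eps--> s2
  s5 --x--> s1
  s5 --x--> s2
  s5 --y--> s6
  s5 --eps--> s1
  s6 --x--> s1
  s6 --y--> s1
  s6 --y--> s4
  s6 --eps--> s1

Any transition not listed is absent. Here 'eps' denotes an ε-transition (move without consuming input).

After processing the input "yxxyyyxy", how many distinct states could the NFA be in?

4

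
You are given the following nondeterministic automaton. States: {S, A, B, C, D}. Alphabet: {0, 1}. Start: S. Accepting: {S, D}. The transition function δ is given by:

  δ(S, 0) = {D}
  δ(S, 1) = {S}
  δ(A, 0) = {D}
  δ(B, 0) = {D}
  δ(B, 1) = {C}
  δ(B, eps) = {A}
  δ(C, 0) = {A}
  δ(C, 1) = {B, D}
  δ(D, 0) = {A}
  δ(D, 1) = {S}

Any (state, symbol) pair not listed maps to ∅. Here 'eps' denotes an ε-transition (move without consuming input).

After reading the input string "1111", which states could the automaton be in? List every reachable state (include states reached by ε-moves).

{S}

Start in {S}.
Read '1': {S} → {S}.
Read '1': {S} → {S}.
Read '1': {S} → {S}.
Read '1': {S} → {S}.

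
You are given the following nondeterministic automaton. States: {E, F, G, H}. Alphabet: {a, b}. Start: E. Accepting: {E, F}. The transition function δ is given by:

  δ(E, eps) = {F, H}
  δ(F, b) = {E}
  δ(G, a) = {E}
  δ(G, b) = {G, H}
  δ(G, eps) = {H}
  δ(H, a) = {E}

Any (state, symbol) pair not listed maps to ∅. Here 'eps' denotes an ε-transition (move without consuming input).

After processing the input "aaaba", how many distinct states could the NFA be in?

3

Start: ε-closure({E}) = {E, F, H}.
Read 'a': E→∅, F→∅, H→{E}; union {E}; ε-closure = {E, F, H}.
Read 'a': E→∅, F→∅, H→{E}; union {E}; ε-closure = {E, F, H}.
Read 'a': E→∅, F→∅, H→{E}; union {E}; ε-closure = {E, F, H}.
Read 'b': E→∅, F→{E}, H→∅; union {E}; ε-closure = {E, F, H}.
Read 'a': E→∅, F→∅, H→{E}; union {E}; ε-closure = {E, F, H}.
That set has 3 states.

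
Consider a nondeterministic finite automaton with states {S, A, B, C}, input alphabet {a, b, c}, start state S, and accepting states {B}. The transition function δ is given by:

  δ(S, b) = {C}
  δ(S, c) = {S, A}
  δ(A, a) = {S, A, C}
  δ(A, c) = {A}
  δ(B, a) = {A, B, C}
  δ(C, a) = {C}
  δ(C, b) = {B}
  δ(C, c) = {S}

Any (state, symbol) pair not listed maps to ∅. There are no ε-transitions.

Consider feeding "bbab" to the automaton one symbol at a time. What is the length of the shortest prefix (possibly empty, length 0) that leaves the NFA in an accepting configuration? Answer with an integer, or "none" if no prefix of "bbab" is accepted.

2

Start in {S}.
Read 'b': S→{C}; now {C}.
Read 'b': C→{B}; now {B}.
None of the earlier sets intersect F, but {B} does.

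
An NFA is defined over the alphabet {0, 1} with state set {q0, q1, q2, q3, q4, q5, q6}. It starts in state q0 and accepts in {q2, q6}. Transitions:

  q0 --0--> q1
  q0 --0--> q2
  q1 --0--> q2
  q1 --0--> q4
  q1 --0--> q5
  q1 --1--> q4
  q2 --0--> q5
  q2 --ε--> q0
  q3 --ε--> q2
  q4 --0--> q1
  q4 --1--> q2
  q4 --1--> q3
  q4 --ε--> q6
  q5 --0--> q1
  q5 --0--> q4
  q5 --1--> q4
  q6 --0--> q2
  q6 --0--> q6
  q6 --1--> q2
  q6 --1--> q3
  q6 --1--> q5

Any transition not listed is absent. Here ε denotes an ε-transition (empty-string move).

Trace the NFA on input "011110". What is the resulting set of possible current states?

Start in {q0}.
Read '0': {q0} → {q0, q1, q2}.
Read '1': {q0, q1, q2} → {q4, q6}.
Read '1': {q4, q6} → {q0, q2, q3, q5}.
Read '1': {q0, q2, q3, q5} → {q4, q6}.
Read '1': {q4, q6} → {q0, q2, q3, q5}.
Read '0': {q0, q2, q3, q5} → {q0, q1, q2, q4, q5, q6}.

{q0, q1, q2, q4, q5, q6}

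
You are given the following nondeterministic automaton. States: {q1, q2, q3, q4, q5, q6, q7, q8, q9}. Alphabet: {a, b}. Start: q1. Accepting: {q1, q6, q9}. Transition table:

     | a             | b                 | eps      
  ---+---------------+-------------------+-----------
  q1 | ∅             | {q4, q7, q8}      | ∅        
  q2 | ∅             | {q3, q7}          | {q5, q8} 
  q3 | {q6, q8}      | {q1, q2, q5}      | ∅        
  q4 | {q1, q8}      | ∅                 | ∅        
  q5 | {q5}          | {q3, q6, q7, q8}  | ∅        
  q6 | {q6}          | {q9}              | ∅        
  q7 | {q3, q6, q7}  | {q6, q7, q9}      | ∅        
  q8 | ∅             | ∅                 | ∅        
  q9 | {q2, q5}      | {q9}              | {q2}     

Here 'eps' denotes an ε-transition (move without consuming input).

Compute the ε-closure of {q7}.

{q7}

Begin with {q7}.
No ε-moves leave this set, so the closure equals the set itself.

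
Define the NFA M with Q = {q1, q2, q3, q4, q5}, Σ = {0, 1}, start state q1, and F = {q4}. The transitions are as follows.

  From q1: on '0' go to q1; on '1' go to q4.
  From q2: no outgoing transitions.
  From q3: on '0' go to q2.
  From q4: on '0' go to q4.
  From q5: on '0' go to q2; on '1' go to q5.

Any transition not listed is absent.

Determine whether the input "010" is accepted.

Yes

Start in {q1}.
Read '0': q1→{q1}; now {q1}.
Read '1': q1→{q4}; now {q4}.
Read '0': q4→{q4}; now {q4}.
The final set {q4} contains the accepting state q4.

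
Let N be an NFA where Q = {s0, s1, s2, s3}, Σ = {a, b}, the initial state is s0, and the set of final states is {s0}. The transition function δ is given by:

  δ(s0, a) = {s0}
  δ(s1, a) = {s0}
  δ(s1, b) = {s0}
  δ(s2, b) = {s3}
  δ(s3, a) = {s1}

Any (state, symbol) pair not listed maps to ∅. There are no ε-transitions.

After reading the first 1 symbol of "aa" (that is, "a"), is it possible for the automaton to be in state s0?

Start in {s0}.
Read 'a': s0→{s0}; now {s0}.
State s0 is in {s0}.

Yes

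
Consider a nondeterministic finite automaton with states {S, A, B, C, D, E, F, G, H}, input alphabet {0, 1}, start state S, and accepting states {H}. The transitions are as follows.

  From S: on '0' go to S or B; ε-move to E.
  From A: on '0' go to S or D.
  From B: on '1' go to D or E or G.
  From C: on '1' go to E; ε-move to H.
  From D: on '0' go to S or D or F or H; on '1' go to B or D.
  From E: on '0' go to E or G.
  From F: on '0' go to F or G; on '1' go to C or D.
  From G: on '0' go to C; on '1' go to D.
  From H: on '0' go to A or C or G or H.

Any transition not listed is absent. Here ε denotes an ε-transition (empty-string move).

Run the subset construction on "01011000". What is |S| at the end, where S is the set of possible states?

9

Start: ε-closure({S}) = {S, E}.
Read '0': S→{S, B}, E→{E, G}; now {S, B, E, G}.
Read '1': S→∅, B→{D, E, G}, E→∅, G→{D}; now {D, E, G}.
Read '0': D→{S, D, F, H}, E→{E, G}, G→{C}; now {S, C, D, E, F, G, H}.
Read '1': S→∅, C→{E}, D→{B, D}, E→∅, F→{C, D}, G→{D}, H→∅; union {B, C, D, E}; ε-closure = {B, C, D, E, H}.
Read '1': B→{D, E, G}, C→{E}, D→{B, D}, E→∅, H→∅; now {B, D, E, G}.
Read '0': B→∅, D→{S, D, F, H}, E→{E, G}, G→{C}; now {S, C, D, E, F, G, H}.
Read '0': S→{S, B}, C→∅, D→{S, D, F, H}, E→{E, G}, F→{F, G}, G→{C}, H→{A, C, G, H}; now {S, A, B, C, D, E, F, G, H}.
Read '0': S→{S, B}, A→{S, D}, B→∅, C→∅, D→{S, D, F, H}, E→{E, G}, F→{F, G}, G→{C}, H→{A, C, G, H}; now {S, A, B, C, D, E, F, G, H}.
That set has 9 states.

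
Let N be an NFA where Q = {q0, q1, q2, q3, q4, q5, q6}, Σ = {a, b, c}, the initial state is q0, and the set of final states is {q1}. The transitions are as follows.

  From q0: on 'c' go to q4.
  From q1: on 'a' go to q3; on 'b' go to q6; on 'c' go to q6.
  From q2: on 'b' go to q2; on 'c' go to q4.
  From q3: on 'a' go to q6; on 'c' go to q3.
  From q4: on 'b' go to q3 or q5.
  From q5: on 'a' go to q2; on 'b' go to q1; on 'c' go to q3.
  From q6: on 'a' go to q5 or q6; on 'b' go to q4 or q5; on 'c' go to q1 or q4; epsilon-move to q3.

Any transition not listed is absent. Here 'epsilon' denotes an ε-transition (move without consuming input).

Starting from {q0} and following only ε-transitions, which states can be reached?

{q0}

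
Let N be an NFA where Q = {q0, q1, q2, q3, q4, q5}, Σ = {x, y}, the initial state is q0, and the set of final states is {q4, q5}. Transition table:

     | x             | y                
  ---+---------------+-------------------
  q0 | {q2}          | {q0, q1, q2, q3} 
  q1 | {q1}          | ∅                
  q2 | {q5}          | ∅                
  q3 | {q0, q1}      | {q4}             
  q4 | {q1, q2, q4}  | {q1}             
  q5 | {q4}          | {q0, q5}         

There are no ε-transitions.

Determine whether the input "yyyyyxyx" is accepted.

Start in {q0}.
Read 'y': q0→{q0, q1, q2, q3}; now {q0, q1, q2, q3}.
Read 'y': q0→{q0, q1, q2, q3}, q1→∅, q2→∅, q3→{q4}; now {q0, q1, q2, q3, q4}.
Read 'y': q0→{q0, q1, q2, q3}, q1→∅, q2→∅, q3→{q4}, q4→{q1}; now {q0, q1, q2, q3, q4}.
Read 'y': q0→{q0, q1, q2, q3}, q1→∅, q2→∅, q3→{q4}, q4→{q1}; now {q0, q1, q2, q3, q4}.
Read 'y': q0→{q0, q1, q2, q3}, q1→∅, q2→∅, q3→{q4}, q4→{q1}; now {q0, q1, q2, q3, q4}.
Read 'x': q0→{q2}, q1→{q1}, q2→{q5}, q3→{q0, q1}, q4→{q1, q2, q4}; now {q0, q1, q2, q4, q5}.
Read 'y': q0→{q0, q1, q2, q3}, q1→∅, q2→∅, q4→{q1}, q5→{q0, q5}; now {q0, q1, q2, q3, q5}.
Read 'x': q0→{q2}, q1→{q1}, q2→{q5}, q3→{q0, q1}, q5→{q4}; now {q0, q1, q2, q4, q5}.
The final set {q0, q1, q2, q4, q5} contains the accepting states q4, q5.

Yes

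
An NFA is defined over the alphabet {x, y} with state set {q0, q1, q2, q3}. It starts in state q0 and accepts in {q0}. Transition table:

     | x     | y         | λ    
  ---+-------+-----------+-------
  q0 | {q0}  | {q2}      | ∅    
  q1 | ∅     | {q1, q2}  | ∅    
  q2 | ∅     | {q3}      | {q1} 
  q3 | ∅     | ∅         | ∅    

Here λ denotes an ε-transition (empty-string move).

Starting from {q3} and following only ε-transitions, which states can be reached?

Begin with {q3}.
No ε-moves leave this set, so the closure equals the set itself.

{q3}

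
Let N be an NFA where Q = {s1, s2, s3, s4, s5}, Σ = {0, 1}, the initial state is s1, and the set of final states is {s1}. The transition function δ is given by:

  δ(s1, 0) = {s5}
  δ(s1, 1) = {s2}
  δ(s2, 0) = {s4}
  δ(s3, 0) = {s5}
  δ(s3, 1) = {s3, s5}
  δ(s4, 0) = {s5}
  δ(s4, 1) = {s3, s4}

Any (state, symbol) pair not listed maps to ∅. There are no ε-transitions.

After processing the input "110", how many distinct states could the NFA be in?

Start in {s1}.
Read '1': {s1} → {s2}.
Read '1': {s2} → ∅.
The set is empty and remains empty for the remaining 1 symbol.
That set has 0 states.

0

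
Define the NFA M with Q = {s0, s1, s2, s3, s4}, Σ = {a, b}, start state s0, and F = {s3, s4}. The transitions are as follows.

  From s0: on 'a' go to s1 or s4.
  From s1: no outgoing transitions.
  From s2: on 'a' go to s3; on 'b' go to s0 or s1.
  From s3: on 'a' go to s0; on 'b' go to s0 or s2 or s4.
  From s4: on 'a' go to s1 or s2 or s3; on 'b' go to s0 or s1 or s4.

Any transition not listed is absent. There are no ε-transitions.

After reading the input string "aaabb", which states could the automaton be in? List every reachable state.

{s0, s1, s4}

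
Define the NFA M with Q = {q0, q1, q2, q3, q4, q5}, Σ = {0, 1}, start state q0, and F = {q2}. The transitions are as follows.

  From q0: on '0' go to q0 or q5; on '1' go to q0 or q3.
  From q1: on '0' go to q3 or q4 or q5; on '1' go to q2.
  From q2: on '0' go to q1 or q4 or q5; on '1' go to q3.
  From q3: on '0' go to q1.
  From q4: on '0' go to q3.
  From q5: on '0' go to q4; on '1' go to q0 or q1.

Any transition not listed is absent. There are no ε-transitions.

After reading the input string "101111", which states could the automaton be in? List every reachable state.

{q0, q3}

Start in {q0}.
Read '1': q0→{q0, q3}; now {q0, q3}.
Read '0': q0→{q0, q5}, q3→{q1}; now {q0, q1, q5}.
Read '1': q0→{q0, q3}, q1→{q2}, q5→{q0, q1}; now {q0, q1, q2, q3}.
Read '1': q0→{q0, q3}, q1→{q2}, q2→{q3}, q3→∅; now {q0, q2, q3}.
Read '1': q0→{q0, q3}, q2→{q3}, q3→∅; now {q0, q3}.
Read '1': q0→{q0, q3}, q3→∅; now {q0, q3}.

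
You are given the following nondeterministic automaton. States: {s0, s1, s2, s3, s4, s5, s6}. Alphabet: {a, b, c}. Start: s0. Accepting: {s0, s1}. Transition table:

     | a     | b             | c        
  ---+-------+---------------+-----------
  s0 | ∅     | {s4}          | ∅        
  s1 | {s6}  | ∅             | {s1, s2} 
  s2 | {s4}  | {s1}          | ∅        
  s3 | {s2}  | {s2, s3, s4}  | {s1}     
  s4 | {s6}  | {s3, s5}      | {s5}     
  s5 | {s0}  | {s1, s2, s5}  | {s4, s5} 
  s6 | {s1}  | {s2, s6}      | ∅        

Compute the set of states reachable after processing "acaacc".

∅

Start in {s0}.
Read 'a': {s0} → ∅.
The set is empty and remains empty for the remaining 5 symbols.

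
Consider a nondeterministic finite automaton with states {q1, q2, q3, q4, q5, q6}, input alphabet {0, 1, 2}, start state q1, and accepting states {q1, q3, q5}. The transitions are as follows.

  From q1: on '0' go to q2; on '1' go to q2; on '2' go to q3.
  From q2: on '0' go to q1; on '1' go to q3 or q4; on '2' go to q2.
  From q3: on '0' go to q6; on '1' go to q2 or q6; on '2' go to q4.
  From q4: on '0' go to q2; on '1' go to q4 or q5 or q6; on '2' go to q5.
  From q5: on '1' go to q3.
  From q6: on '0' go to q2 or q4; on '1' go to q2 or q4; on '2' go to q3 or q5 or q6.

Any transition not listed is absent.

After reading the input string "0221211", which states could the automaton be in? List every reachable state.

{q2, q3, q4, q5, q6}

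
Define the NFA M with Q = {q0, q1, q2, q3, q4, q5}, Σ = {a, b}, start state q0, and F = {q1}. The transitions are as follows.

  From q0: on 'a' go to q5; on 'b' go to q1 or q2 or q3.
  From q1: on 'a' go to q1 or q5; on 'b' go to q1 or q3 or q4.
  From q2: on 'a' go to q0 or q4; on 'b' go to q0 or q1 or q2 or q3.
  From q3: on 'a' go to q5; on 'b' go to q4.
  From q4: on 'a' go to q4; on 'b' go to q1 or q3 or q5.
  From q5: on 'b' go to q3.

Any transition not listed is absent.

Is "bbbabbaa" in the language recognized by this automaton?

Yes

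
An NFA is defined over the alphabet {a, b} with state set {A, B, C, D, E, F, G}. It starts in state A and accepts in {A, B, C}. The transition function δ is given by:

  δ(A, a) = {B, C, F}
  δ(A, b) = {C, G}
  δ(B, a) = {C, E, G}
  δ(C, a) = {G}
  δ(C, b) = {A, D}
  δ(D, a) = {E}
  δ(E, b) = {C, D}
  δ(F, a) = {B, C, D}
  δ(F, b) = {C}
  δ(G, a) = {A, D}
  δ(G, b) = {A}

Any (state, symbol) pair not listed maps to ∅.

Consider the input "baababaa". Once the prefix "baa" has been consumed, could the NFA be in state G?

No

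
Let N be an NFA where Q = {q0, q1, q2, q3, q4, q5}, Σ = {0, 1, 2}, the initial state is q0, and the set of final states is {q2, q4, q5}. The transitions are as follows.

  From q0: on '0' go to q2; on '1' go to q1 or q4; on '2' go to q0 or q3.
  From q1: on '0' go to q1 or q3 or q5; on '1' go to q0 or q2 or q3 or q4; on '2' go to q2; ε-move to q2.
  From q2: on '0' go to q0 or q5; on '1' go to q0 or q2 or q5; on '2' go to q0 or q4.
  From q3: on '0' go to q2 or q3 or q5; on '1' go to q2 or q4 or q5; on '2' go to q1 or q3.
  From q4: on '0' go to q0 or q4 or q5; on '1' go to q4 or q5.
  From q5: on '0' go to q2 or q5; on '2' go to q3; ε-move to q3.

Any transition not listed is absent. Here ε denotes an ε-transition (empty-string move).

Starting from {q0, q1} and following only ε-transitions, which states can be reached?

{q0, q1, q2}

Begin with {q0, q1}.
ε-move q1 → q2; add q2.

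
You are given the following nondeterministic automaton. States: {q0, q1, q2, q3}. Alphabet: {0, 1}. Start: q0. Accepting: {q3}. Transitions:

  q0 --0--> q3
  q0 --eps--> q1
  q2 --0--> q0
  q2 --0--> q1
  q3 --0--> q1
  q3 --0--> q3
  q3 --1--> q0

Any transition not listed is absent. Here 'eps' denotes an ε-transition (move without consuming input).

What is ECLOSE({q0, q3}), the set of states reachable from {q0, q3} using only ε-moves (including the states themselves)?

{q0, q1, q3}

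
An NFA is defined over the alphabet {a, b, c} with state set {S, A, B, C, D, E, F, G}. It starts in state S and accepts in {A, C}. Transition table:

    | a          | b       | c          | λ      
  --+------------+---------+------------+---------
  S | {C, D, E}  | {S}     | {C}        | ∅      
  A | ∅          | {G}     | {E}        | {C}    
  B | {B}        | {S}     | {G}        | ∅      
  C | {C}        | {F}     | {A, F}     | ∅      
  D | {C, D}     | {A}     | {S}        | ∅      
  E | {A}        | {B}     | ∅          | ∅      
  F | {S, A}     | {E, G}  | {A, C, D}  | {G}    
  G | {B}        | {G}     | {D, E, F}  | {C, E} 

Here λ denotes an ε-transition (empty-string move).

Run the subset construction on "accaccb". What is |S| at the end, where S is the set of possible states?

6

Start in {S}.
Read 'a': S→{C, D, E}; now {C, D, E}.
Read 'c': C→{A, F}, D→{S}, E→∅; union {S, A, F}; ε-closure = {S, A, C, E, F, G}.
Read 'c': S→{C}, A→{E}, C→{A, F}, E→∅, F→{A, C, D}, G→{D, E, F}; union {A, C, D, E, F}; ε-closure = {A, C, D, E, F, G}.
Read 'a': A→∅, C→{C}, D→{C, D}, E→{A}, F→{S, A}, G→{B}; now {S, A, B, C, D}.
Read 'c': S→{C}, A→{E}, B→{G}, C→{A, F}, D→{S}; now {S, A, C, E, F, G}.
Read 'c': S→{C}, A→{E}, C→{A, F}, E→∅, F→{A, C, D}, G→{D, E, F}; union {A, C, D, E, F}; ε-closure = {A, C, D, E, F, G}.
Read 'b': A→{G}, C→{F}, D→{A}, E→{B}, F→{E, G}, G→{G}; union {A, B, E, F, G}; ε-closure = {A, B, C, E, F, G}.
That set has 6 states.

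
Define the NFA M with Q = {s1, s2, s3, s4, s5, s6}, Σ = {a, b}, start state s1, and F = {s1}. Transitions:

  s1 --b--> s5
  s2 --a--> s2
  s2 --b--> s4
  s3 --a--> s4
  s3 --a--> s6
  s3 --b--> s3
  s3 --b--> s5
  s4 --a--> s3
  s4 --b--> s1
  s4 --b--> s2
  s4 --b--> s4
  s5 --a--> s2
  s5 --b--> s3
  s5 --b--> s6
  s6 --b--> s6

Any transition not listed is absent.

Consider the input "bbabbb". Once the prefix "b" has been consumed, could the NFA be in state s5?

Start in {s1}.
Read 'b': s1→{s5}; now {s5}.
State s5 is in {s5}.

Yes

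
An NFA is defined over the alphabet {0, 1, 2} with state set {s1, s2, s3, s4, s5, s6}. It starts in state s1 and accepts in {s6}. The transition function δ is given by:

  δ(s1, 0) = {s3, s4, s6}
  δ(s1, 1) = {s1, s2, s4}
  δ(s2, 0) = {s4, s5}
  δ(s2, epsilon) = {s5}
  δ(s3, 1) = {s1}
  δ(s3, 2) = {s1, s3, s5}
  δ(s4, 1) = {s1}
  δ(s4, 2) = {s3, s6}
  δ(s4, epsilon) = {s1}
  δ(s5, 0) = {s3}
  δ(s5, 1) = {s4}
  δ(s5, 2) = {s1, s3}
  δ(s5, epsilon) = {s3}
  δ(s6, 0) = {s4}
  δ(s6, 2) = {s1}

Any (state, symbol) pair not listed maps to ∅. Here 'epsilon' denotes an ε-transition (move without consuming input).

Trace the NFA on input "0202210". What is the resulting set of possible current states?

{s1, s3, s4, s5, s6}

Start in {s1}.
Read '0': s1→{s3, s4, s6}; union {s3, s4, s6}; ε-closure = {s1, s3, s4, s6}.
Read '2': s1→∅, s3→{s1, s3, s5}, s4→{s3, s6}, s6→{s1}; now {s1, s3, s5, s6}.
Read '0': s1→{s3, s4, s6}, s3→∅, s5→{s3}, s6→{s4}; union {s3, s4, s6}; ε-closure = {s1, s3, s4, s6}.
Read '2': s1→∅, s3→{s1, s3, s5}, s4→{s3, s6}, s6→{s1}; now {s1, s3, s5, s6}.
Read '2': s1→∅, s3→{s1, s3, s5}, s5→{s1, s3}, s6→{s1}; now {s1, s3, s5}.
Read '1': s1→{s1, s2, s4}, s3→{s1}, s5→{s4}; union {s1, s2, s4}; ε-closure = {s1, s2, s3, s4, s5}.
Read '0': s1→{s3, s4, s6}, s2→{s4, s5}, s3→∅, s4→∅, s5→{s3}; union {s3, s4, s5, s6}; ε-closure = {s1, s3, s4, s5, s6}.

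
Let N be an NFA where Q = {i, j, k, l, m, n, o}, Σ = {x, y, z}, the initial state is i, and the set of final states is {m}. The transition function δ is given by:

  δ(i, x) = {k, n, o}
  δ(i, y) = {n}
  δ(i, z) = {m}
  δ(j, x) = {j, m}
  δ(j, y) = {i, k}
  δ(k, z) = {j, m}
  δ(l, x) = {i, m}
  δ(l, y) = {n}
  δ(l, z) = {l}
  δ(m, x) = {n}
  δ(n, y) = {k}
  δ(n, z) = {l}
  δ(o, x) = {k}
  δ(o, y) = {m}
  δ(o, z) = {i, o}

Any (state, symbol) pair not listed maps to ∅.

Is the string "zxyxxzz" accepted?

No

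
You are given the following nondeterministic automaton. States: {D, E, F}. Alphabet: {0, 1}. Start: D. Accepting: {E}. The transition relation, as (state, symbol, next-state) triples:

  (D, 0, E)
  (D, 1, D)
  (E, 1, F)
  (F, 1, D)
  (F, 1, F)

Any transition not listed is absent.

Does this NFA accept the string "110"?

Yes

Start in {D}.
Read '1': D→{D}; now {D}.
Read '1': D→{D}; now {D}.
Read '0': D→{E}; now {E}.
The final set {E} contains the accepting state E.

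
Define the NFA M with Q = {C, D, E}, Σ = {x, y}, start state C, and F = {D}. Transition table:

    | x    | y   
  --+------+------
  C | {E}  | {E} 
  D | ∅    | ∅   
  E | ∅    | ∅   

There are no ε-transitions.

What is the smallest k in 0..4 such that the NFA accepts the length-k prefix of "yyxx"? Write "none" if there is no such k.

Start in {C}.
Read 'y': C→{E}; now {E}.
Read 'y': E→∅; now ∅.
The set is empty and remains empty for the remaining 2 symbols.
No reachable set along the way intersects F.

none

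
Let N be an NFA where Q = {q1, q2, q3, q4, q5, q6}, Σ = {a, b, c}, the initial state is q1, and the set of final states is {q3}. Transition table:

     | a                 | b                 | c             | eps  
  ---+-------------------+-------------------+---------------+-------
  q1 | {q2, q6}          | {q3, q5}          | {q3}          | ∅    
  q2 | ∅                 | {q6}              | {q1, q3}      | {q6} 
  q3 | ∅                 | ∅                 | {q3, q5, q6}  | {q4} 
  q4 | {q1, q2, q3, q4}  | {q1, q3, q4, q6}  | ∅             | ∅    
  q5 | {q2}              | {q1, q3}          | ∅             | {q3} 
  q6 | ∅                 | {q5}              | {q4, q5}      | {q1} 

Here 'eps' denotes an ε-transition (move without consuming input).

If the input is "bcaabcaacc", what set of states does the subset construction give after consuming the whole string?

Start in {q1}.
Read 'b': q1→{q3, q5}; union {q3, q5}; ε-closure = {q3, q4, q5}.
Read 'c': q3→{q3, q5, q6}, q4→∅, q5→∅; union {q3, q5, q6}; ε-closure = {q1, q3, q4, q5, q6}.
Read 'a': q1→{q2, q6}, q3→∅, q4→{q1, q2, q3, q4}, q5→{q2}, q6→∅; now {q1, q2, q3, q4, q6}.
Read 'a': q1→{q2, q6}, q2→∅, q3→∅, q4→{q1, q2, q3, q4}, q6→∅; now {q1, q2, q3, q4, q6}.
Read 'b': q1→{q3, q5}, q2→{q6}, q3→∅, q4→{q1, q3, q4, q6}, q6→{q5}; now {q1, q3, q4, q5, q6}.
Read 'c': q1→{q3}, q3→{q3, q5, q6}, q4→∅, q5→∅, q6→{q4, q5}; union {q3, q4, q5, q6}; ε-closure = {q1, q3, q4, q5, q6}.
Read 'a': q1→{q2, q6}, q3→∅, q4→{q1, q2, q3, q4}, q5→{q2}, q6→∅; now {q1, q2, q3, q4, q6}.
Read 'a': q1→{q2, q6}, q2→∅, q3→∅, q4→{q1, q2, q3, q4}, q6→∅; now {q1, q2, q3, q4, q6}.
Read 'c': q1→{q3}, q2→{q1, q3}, q3→{q3, q5, q6}, q4→∅, q6→{q4, q5}; now {q1, q3, q4, q5, q6}.
Read 'c': q1→{q3}, q3→{q3, q5, q6}, q4→∅, q5→∅, q6→{q4, q5}; union {q3, q4, q5, q6}; ε-closure = {q1, q3, q4, q5, q6}.

{q1, q3, q4, q5, q6}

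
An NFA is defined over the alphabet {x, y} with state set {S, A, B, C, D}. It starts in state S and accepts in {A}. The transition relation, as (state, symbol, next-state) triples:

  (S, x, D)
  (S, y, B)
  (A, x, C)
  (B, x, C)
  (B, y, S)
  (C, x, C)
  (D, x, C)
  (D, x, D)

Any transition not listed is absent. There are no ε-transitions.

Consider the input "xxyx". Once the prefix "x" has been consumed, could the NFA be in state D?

Yes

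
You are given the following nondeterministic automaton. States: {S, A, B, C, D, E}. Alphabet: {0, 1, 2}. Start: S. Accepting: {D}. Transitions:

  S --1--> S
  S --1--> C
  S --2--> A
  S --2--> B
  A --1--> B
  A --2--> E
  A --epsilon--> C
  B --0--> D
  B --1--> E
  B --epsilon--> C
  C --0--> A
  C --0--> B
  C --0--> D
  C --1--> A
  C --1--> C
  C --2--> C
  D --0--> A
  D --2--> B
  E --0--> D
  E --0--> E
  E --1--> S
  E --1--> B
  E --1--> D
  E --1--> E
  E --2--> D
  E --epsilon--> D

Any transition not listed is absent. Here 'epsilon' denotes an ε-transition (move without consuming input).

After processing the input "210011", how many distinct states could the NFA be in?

6

Start in {S}.
Read '2': {S} → {A, B, C}.
Read '1': {A, B, C} → {A, B, C, D, E}.
Read '0': {A, B, C, D, E} → {A, B, C, D, E}.
Read '0': {A, B, C, D, E} → {A, B, C, D, E}.
Read '1': {A, B, C, D, E} → {S, A, B, C, D, E}.
Read '1': {S, A, B, C, D, E} → {S, A, B, C, D, E}.
That set has 6 states.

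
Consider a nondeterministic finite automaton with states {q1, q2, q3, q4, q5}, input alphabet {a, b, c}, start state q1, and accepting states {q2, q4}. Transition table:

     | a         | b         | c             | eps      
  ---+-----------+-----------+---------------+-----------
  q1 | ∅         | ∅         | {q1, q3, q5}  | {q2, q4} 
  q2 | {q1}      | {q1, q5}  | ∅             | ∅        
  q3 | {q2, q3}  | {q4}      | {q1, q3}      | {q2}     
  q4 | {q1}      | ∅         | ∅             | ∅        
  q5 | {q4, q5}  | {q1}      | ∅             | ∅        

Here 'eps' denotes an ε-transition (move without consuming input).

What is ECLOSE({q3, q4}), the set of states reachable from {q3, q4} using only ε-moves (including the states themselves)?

{q2, q3, q4}

Begin with {q3, q4}.
ε-move q3 → q2; add q2.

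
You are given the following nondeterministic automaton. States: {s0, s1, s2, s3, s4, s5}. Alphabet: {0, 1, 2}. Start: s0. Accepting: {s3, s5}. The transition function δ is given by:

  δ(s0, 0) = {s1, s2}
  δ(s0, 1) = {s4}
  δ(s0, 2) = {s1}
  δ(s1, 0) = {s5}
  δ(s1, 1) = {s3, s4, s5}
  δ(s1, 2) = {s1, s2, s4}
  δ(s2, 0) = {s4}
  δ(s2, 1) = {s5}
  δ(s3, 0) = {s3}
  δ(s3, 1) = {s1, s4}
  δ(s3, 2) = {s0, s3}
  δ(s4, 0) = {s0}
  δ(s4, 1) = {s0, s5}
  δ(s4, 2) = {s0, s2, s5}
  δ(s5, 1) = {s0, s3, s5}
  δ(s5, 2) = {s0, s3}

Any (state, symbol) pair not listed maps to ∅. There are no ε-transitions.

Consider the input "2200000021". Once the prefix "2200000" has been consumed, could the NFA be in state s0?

Start in {s0}.
Read '2': {s0} → {s1}.
Read '2': {s1} → {s1, s2, s4}.
Read '0': {s1, s2, s4} → {s0, s4, s5}.
Read '0': {s0, s4, s5} → {s0, s1, s2}.
Read '0': {s0, s1, s2} → {s1, s2, s4, s5}.
Read '0': {s1, s2, s4, s5} → {s0, s4, s5}.
Read '0': {s0, s4, s5} → {s0, s1, s2}.
State s0 is in {s0, s1, s2}.

Yes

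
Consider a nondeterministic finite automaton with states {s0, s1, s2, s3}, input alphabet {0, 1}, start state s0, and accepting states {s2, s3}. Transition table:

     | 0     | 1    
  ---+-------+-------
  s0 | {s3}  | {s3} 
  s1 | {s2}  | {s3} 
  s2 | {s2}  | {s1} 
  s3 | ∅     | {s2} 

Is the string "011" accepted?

Start in {s0}.
Read '0': {s0} → {s3}.
Read '1': {s3} → {s2}.
Read '1': {s2} → {s1}.
The final set {s1} contains no accepting state.

No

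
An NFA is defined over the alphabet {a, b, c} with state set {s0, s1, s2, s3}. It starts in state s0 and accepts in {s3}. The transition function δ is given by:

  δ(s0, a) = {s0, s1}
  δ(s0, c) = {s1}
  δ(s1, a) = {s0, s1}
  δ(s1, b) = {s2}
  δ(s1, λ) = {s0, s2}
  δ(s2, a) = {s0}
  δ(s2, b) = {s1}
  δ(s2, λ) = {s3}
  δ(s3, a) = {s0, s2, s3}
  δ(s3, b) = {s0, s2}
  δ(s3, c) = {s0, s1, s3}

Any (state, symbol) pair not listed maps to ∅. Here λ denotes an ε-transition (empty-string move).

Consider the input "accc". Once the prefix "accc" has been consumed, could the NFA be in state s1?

Yes

Start in {s0}.
Read 'a': {s0} → {s0, s1, s2, s3}.
Read 'c': {s0, s1, s2, s3} → {s0, s1, s2, s3}.
Read 'c': {s0, s1, s2, s3} → {s0, s1, s2, s3}.
Read 'c': {s0, s1, s2, s3} → {s0, s1, s2, s3}.
State s1 is in {s0, s1, s2, s3}.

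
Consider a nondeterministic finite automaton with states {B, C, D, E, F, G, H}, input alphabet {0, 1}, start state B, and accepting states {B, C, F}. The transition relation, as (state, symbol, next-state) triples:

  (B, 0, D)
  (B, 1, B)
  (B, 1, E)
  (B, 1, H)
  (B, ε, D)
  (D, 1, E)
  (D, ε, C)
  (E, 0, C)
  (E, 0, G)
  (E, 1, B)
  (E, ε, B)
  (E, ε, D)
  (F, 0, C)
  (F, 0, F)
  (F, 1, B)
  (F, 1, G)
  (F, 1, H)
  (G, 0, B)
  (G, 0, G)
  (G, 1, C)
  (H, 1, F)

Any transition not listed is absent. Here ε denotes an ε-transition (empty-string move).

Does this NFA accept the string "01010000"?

Yes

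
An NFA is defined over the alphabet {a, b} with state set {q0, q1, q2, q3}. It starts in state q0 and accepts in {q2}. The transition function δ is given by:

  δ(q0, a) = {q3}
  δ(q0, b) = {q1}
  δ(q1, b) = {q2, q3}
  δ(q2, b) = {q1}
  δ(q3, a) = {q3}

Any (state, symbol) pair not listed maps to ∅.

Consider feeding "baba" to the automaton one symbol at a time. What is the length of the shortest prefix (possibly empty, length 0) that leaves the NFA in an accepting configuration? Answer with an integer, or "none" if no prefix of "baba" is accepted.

Start in {q0}.
Read 'b': {q0} → {q1}.
Read 'a': {q1} → ∅.
The set is empty and remains empty for the remaining 2 symbols.
No reachable set along the way intersects F.

none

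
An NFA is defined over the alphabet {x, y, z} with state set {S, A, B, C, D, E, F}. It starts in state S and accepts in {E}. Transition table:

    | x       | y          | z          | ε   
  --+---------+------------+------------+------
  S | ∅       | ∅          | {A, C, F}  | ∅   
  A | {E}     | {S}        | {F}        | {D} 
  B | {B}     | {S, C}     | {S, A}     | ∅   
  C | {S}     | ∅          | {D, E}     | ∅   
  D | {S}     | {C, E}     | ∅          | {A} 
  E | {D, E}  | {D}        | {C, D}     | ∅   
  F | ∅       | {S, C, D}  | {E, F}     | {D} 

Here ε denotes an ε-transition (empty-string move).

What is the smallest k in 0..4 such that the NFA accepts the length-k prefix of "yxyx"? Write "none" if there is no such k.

Start in {S}.
Read 'y': S→∅; now ∅.
The set is empty and remains empty for the remaining 3 symbols.
No reachable set along the way intersects F.

none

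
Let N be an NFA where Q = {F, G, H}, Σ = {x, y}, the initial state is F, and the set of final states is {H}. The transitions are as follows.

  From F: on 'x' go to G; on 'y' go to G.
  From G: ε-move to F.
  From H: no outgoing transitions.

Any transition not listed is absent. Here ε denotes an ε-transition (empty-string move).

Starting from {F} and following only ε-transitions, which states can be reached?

{F}

Begin with {F}.
No ε-moves leave this set, so the closure equals the set itself.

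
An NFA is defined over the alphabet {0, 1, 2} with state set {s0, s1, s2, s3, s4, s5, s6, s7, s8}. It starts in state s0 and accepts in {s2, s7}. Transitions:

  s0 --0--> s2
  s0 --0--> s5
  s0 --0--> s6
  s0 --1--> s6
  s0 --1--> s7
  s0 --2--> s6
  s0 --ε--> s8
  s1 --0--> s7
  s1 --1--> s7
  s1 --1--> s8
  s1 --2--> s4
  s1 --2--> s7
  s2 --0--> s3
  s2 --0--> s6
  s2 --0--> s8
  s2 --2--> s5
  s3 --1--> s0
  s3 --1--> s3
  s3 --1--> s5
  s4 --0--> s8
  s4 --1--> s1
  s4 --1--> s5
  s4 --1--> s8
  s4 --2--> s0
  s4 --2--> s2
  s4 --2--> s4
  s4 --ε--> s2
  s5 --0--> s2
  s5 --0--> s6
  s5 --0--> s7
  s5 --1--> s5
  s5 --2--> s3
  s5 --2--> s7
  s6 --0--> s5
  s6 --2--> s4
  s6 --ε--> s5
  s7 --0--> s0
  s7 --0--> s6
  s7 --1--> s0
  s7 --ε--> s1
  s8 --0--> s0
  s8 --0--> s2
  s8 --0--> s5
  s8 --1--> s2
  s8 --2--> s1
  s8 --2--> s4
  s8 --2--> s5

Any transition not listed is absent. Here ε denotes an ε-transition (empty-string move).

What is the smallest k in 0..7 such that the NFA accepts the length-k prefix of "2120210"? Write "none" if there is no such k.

1

Start: ε-closure({s0}) = {s0, s8}.
Read '2': s0→{s6}, s8→{s1, s4, s5}; union {s1, s4, s5, s6}; ε-closure = {s1, s2, s4, s5, s6}.
None of the earlier sets intersect F, but {s1, s2, s4, s5, s6} does.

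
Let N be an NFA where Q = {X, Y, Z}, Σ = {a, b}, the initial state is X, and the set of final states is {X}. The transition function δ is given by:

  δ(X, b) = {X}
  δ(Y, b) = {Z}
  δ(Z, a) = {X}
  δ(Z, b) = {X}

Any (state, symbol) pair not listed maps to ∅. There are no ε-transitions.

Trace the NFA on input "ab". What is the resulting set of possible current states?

Start in {X}.
Read 'a': {X} → ∅.
The set is empty and remains empty for the remaining 1 symbol.

∅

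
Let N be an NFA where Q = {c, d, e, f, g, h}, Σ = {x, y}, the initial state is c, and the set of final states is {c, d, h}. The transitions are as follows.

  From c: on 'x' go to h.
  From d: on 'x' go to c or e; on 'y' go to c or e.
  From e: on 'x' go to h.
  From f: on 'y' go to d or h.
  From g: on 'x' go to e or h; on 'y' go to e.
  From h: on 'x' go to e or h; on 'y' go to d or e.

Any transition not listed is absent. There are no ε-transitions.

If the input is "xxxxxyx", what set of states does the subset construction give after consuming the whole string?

Start in {c}.
Read 'x': c→{h}; now {h}.
Read 'x': h→{e, h}; now {e, h}.
Read 'x': e→{h}, h→{e, h}; now {e, h}.
Read 'x': e→{h}, h→{e, h}; now {e, h}.
Read 'x': e→{h}, h→{e, h}; now {e, h}.
Read 'y': e→∅, h→{d, e}; now {d, e}.
Read 'x': d→{c, e}, e→{h}; now {c, e, h}.

{c, e, h}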